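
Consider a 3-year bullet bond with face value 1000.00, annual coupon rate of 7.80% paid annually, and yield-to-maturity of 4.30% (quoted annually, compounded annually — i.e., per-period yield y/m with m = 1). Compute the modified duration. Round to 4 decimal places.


Answer: Modified duration = 2.6829

Derivation:
Coupon per period c = face * coupon_rate / m = 78.000000
Periods per year m = 1; per-period yield y/m = 0.043000
Number of cashflows N = 3
Cashflows (t years, CF_t, discount factor 1/(1+y/m)^(m*t), PV):
  t = 1.0000: CF_t = 78.000000, DF = 0.958773, PV = 74.784276
  t = 2.0000: CF_t = 78.000000, DF = 0.919245, PV = 71.701128
  t = 3.0000: CF_t = 1078.000000, DF = 0.881347, PV = 950.092381
Price P = sum_t PV_t = 1096.577785
First compute Macaulay numerator sum_t t * PV_t:
  t * PV_t at t = 1.0000: 74.784276
  t * PV_t at t = 2.0000: 143.402255
  t * PV_t at t = 3.0000: 2850.277144
Macaulay duration D = 3068.463676 / 1096.577785 = 2.798218
Modified duration = D / (1 + y/m) = 2.798218 / (1 + 0.043000) = 2.682855


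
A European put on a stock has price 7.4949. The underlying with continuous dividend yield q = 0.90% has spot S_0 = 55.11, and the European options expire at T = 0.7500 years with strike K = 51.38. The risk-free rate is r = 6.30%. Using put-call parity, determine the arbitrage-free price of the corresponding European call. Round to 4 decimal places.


Put-call parity: C - P = S_0 * exp(-qT) - K * exp(-rT).
S_0 * exp(-qT) = 55.1100 * 0.99327273 = 54.73926015
K * exp(-rT) = 51.3800 * 0.95384891 = 49.00875677
C = P + S*exp(-qT) - K*exp(-rT)
C = 7.4949 + 54.73926015 - 49.00875677 = 13.2254

Answer: Call price = 13.2254


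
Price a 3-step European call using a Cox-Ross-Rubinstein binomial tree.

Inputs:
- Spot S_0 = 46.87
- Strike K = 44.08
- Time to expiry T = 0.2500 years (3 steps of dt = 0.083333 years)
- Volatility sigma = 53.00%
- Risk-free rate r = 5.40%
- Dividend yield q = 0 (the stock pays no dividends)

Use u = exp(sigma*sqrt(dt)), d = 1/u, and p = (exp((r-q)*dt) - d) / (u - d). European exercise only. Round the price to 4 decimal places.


Answer: Price = V(0,0) = 6.9196

Derivation:
dt = T/N = 0.083333
u = exp(sigma*sqrt(dt)) = 1.165322; d = 1/u = 0.858132
p = (exp((r-q)*dt) - d) / (u - d) = 0.476507
Discount per step: exp(-r*dt) = 0.995510
Stock lattice S(k, i) with i counting down-moves:
  k=0: S(0,0) = 46.8700
  k=1: S(1,0) = 54.6187; S(1,1) = 40.2206
  k=2: S(2,0) = 63.6484; S(2,1) = 46.8700; S(2,2) = 34.5146
  k=3: S(3,0) = 74.1709; S(3,1) = 54.6187; S(3,2) = 40.2206; S(3,3) = 29.6181
Terminal payoffs V(N, i) = max(S_T - K, 0):
  V(3,0) = 30.090854; V(3,1) = 10.538663; V(3,2) = 0.000000; V(3,3) = 0.000000
Backward induction: V(k, i) = exp(-r*dt) * [p * V(k+1, i) + (1-p) * V(k+1, i+1)].
  V(2,0) = exp(-r*dt) * [p*30.090854 + (1-p)*10.538663] = 19.766268
  V(2,1) = exp(-r*dt) * [p*10.538663 + (1-p)*0.000000] = 4.999198
  V(2,2) = exp(-r*dt) * [p*0.000000 + (1-p)*0.000000] = 0.000000
  V(1,0) = exp(-r*dt) * [p*19.766268 + (1-p)*4.999198] = 11.981769
  V(1,1) = exp(-r*dt) * [p*4.999198 + (1-p)*0.000000] = 2.371457
  V(0,0) = exp(-r*dt) * [p*11.981769 + (1-p)*2.371457] = 6.919628


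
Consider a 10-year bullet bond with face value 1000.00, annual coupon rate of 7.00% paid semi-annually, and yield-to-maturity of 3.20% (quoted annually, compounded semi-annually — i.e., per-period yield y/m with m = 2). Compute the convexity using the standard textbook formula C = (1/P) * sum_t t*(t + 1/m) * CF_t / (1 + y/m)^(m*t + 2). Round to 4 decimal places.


Answer: Convexity = 71.4947

Derivation:
Coupon per period c = face * coupon_rate / m = 35.000000
Periods per year m = 2; per-period yield y/m = 0.016000
Number of cashflows N = 20
Cashflows (t years, CF_t, discount factor 1/(1+y/m)^(m*t), PV):
  t = 0.5000: CF_t = 35.000000, DF = 0.984252, PV = 34.448819
  t = 1.0000: CF_t = 35.000000, DF = 0.968752, PV = 33.906318
  t = 1.5000: CF_t = 35.000000, DF = 0.953496, PV = 33.372360
  t = 2.0000: CF_t = 35.000000, DF = 0.938480, PV = 32.846811
  t = 2.5000: CF_t = 35.000000, DF = 0.923701, PV = 32.329538
  t = 3.0000: CF_t = 35.000000, DF = 0.909155, PV = 31.820412
  t = 3.5000: CF_t = 35.000000, DF = 0.894837, PV = 31.319303
  t = 4.0000: CF_t = 35.000000, DF = 0.880745, PV = 30.826086
  t = 4.5000: CF_t = 35.000000, DF = 0.866875, PV = 30.340635
  t = 5.0000: CF_t = 35.000000, DF = 0.853224, PV = 29.862830
  t = 5.5000: CF_t = 35.000000, DF = 0.839787, PV = 29.392549
  t = 6.0000: CF_t = 35.000000, DF = 0.826562, PV = 28.929675
  t = 6.5000: CF_t = 35.000000, DF = 0.813545, PV = 28.474089
  t = 7.0000: CF_t = 35.000000, DF = 0.800734, PV = 28.025678
  t = 7.5000: CF_t = 35.000000, DF = 0.788124, PV = 27.584329
  t = 8.0000: CF_t = 35.000000, DF = 0.775712, PV = 27.149930
  t = 8.5000: CF_t = 35.000000, DF = 0.763496, PV = 26.722372
  t = 9.0000: CF_t = 35.000000, DF = 0.751473, PV = 26.301547
  t = 9.5000: CF_t = 35.000000, DF = 0.739639, PV = 25.887350
  t = 10.0000: CF_t = 1035.000000, DF = 0.727991, PV = 753.470391
Price P = sum_t PV_t = 1323.011024
Convexity numerator sum_t t*(t + 1/m) * CF_t / (1+y/m)^(m*t + 2):
  t = 0.5000: term = 16.686180
  t = 1.0000: term = 49.270217
  t = 1.5000: term = 96.988615
  t = 2.0000: term = 159.102059
  t = 2.5000: term = 234.894773
  t = 3.0000: term = 323.673899
  t = 3.5000: term = 424.768897
  t = 4.0000: term = 537.530944
  t = 4.5000: term = 661.332362
  t = 5.0000: term = 795.566052
  t = 5.5000: term = 939.644943
  t = 6.0000: term = 1093.001455
  t = 6.5000: term = 1255.086973
  t = 7.0000: term = 1425.371335
  t = 7.5000: term = 1603.342334
  t = 8.0000: term = 1788.505228
  t = 8.5000: term = 1980.382265
  t = 9.0000: term = 2178.512219
  t = 9.5000: term = 2382.449933
  t = 10.0000: term = 76642.219662
Convexity = (1/P) * sum = 94588.330344 / 1323.011024 = 71.494741


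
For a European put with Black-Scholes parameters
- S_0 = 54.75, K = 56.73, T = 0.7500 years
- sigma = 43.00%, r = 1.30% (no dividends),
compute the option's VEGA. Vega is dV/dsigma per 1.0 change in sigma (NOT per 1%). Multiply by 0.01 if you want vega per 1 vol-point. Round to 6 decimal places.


Answer: Vega = 18.786825

Derivation:
d1 = 0.1169784079; d2 = -0.2554125157
phi(d1) = 0.3962220442; exp(-qT) = 1.0000000000; exp(-rT) = 0.9902973771
Vega = S * exp(-qT) * phi(d1) * sqrt(T) = 54.7500 * 1.0000000000 * 0.3962220442 * 0.8660254038 = 18.786825


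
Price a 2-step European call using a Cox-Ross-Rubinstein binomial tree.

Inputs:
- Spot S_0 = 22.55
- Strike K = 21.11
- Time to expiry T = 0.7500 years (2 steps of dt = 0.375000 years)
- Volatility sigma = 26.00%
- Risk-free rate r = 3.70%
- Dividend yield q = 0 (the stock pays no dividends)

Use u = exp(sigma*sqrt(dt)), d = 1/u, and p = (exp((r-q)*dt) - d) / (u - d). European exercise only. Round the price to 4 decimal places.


Answer: Price = V(0,0) = 3.1448

Derivation:
dt = T/N = 0.375000
u = exp(sigma*sqrt(dt)) = 1.172592; d = 1/u = 0.852811
p = (exp((r-q)*dt) - d) / (u - d) = 0.503971
Discount per step: exp(-r*dt) = 0.986221
Stock lattice S(k, i) with i counting down-moves:
  k=0: S(0,0) = 22.5500
  k=1: S(1,0) = 26.4420; S(1,1) = 19.2309
  k=2: S(2,0) = 31.0056; S(2,1) = 22.5500; S(2,2) = 16.4003
Terminal payoffs V(N, i) = max(S_T - K, 0):
  V(2,0) = 9.895628; V(2,1) = 1.440000; V(2,2) = 0.000000
Backward induction: V(k, i) = exp(-r*dt) * [p * V(k+1, i) + (1-p) * V(k+1, i+1)].
  V(1,0) = exp(-r*dt) * [p*9.895628 + (1-p)*1.440000] = 5.622832
  V(1,1) = exp(-r*dt) * [p*1.440000 + (1-p)*0.000000] = 0.715719
  V(0,0) = exp(-r*dt) * [p*5.622832 + (1-p)*0.715719] = 3.144824


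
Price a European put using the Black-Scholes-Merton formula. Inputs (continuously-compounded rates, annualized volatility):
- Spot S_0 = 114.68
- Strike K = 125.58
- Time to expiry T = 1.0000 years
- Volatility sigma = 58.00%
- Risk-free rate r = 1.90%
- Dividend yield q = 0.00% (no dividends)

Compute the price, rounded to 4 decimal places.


Answer: Price = 31.6121

Derivation:
d1 = (ln(S/K) + (r - q + 0.5*sigma^2) * T) / (sigma * sqrt(T)) = 0.16621144
d2 = d1 - sigma * sqrt(T) = -0.41378856
exp(-rT) = 0.98117936; exp(-qT) = 1.00000000
P = K * exp(-rT) * N(-d2) - S_0 * exp(-qT) * N(-d1)
N(-d1) = 0.43399528; N(-d2) = 0.66048552
P = 125.5800 * 0.98117936 * 0.66048552 - 114.6800 * 1.00000000 * 0.43399528 = 31.6121


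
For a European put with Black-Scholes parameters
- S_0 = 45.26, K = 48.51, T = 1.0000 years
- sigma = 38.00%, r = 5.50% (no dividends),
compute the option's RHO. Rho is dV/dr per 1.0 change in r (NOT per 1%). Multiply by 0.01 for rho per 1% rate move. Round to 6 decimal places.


Answer: Rho = -27.092978

Derivation:
d1 = 0.1522465209; d2 = -0.2277534791
phi(d1) = 0.3943454273; exp(-qT) = 1.0000000000; exp(-rT) = 0.9464851480
N(-d2) = 0.5900810527
Rho = -K*T*exp(-rT)*N(-d2) = -48.5100 * 1.0000 * 0.9464851480 * 0.5900810527 = -27.092978


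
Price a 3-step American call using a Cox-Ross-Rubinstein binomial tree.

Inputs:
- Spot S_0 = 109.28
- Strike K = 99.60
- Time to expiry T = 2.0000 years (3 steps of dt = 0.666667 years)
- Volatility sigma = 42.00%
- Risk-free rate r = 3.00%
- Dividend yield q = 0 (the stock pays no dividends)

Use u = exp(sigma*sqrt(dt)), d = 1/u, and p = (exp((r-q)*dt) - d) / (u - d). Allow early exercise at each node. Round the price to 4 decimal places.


Answer: Price = V(0,0) = 33.8297

Derivation:
dt = T/N = 0.666667
u = exp(sigma*sqrt(dt)) = 1.409068; d = 1/u = 0.709689
p = (exp((r-q)*dt) - d) / (u - d) = 0.443983
Discount per step: exp(-r*dt) = 0.980199
Stock lattice S(k, i) with i counting down-moves:
  k=0: S(0,0) = 109.2800
  k=1: S(1,0) = 153.9830; S(1,1) = 77.5548
  k=2: S(2,0) = 216.9725; S(2,1) = 109.2800; S(2,2) = 55.0398
  k=3: S(3,0) = 305.7290; S(3,1) = 153.9830; S(3,2) = 77.5548; S(3,3) = 39.0611
Terminal payoffs V(N, i) = max(S_T - K, 0):
  V(3,0) = 206.129000; V(3,1) = 54.382962; V(3,2) = 0.000000; V(3,3) = 0.000000
Backward induction: V(k, i) = exp(-r*dt) * [p * V(k+1, i) + (1-p) * V(k+1, i+1)]; then take max(V_cont, immediate exercise) for American.
  V(2,0) = exp(-r*dt) * [p*206.129000 + (1-p)*54.382962] = 119.344692; exercise = 117.372480; V(2,0) = max -> 119.344692
  V(2,1) = exp(-r*dt) * [p*54.382962 + (1-p)*0.000000] = 23.667002; exercise = 9.680000; V(2,1) = max -> 23.667002
  V(2,2) = exp(-r*dt) * [p*0.000000 + (1-p)*0.000000] = 0.000000; exercise = 0.000000; V(2,2) = max -> 0.000000
  V(1,0) = exp(-r*dt) * [p*119.344692 + (1-p)*23.667002] = 64.836481; exercise = 54.382962; V(1,0) = max -> 64.836481
  V(1,1) = exp(-r*dt) * [p*23.667002 + (1-p)*0.000000] = 10.299678; exercise = 0.000000; V(1,1) = max -> 10.299678
  V(0,0) = exp(-r*dt) * [p*64.836481 + (1-p)*10.299678] = 33.829683; exercise = 9.680000; V(0,0) = max -> 33.829683


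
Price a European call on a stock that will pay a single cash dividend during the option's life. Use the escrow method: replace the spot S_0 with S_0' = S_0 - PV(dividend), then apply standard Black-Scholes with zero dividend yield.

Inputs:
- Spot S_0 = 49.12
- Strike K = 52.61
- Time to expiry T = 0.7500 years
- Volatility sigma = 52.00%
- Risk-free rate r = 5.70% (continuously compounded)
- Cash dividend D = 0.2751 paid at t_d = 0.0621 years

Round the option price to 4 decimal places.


Answer: Price = 8.0811

Derivation:
PV(D) = D * exp(-r * t_d) = 0.2751 * 0.99646656 = 0.27412795
S_0' = S_0 - PV(D) = 49.1200 - 0.27412795 = 48.84587205
d1 = (ln(S_0'/K) + (r + sigma^2/2)*T) / (sigma*sqrt(T)) = 0.15524872
d2 = d1 - sigma*sqrt(T) = -0.29508449
exp(-rT) = 0.95815090
N(d1) = 0.56168738; N(d2) = 0.38396467
C = S_0' * N(d1) - K * exp(-rT) * N(d2) = 48.84587205 * 0.56168738 - 52.6100 * 0.95815090 * 0.38396467 = 8.0811


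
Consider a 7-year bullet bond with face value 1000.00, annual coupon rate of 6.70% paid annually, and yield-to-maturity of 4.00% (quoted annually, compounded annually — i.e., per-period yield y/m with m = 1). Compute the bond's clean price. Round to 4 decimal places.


Coupon per period c = face * coupon_rate / m = 67.000000
Periods per year m = 1; per-period yield y/m = 0.040000
Number of cashflows N = 7
Cashflows (t years, CF_t, discount factor 1/(1+y/m)^(m*t), PV):
  t = 1.0000: CF_t = 67.000000, DF = 0.961538, PV = 64.423077
  t = 2.0000: CF_t = 67.000000, DF = 0.924556, PV = 61.945266
  t = 3.0000: CF_t = 67.000000, DF = 0.888996, PV = 59.562756
  t = 4.0000: CF_t = 67.000000, DF = 0.854804, PV = 57.271881
  t = 5.0000: CF_t = 67.000000, DF = 0.821927, PV = 55.069116
  t = 6.0000: CF_t = 67.000000, DF = 0.790315, PV = 52.951073
  t = 7.0000: CF_t = 1067.000000, DF = 0.759918, PV = 810.832307
Price P = sum_t PV_t = 1162.055476

Answer: Price = 1162.0555


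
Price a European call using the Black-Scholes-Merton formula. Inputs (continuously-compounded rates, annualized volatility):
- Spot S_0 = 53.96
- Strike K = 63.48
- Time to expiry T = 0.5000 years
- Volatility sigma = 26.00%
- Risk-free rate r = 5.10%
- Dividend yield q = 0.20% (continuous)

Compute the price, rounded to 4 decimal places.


d1 = (ln(S/K) + (r - q + 0.5*sigma^2) * T) / (sigma * sqrt(T)) = -0.65859852
d2 = d1 - sigma * sqrt(T) = -0.84244628
exp(-rT) = 0.97482238; exp(-qT) = 0.99900050
C = S_0 * exp(-qT) * N(d1) - K * exp(-rT) * N(d2)
N(d1) = 0.25507681; N(d2) = 0.19976910
C = 53.9600 * 0.99900050 * 0.25507681 - 63.4800 * 0.97482238 * 0.19976910 = 1.3881

Answer: Price = 1.3881


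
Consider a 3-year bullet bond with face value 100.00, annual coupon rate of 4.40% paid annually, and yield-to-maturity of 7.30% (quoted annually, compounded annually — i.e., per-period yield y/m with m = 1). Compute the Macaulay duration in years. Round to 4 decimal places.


Coupon per period c = face * coupon_rate / m = 4.400000
Periods per year m = 1; per-period yield y/m = 0.073000
Number of cashflows N = 3
Cashflows (t years, CF_t, discount factor 1/(1+y/m)^(m*t), PV):
  t = 1.0000: CF_t = 4.400000, DF = 0.931966, PV = 4.100652
  t = 2.0000: CF_t = 4.400000, DF = 0.868561, PV = 3.821670
  t = 3.0000: CF_t = 104.400000, DF = 0.809470, PV = 84.508683
Price P = sum_t PV_t = 92.431006
Macaulay numerator sum_t t * PV_t:
  t * PV_t at t = 1.0000: 4.100652
  t * PV_t at t = 2.0000: 7.643341
  t * PV_t at t = 3.0000: 253.526048
Macaulay duration D = (sum_t t * PV_t) / P = 265.270042 / 92.431006 = 2.869925

Answer: Macaulay duration = 2.8699 years


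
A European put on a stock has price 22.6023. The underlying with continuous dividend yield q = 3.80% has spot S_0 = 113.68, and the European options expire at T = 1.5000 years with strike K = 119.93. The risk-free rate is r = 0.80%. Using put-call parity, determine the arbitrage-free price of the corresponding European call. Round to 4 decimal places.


Put-call parity: C - P = S_0 * exp(-qT) - K * exp(-rT).
S_0 * exp(-qT) = 113.6800 * 0.94459407 = 107.38145381
K * exp(-rT) = 119.9300 * 0.98807171 = 118.49944052
C = P + S*exp(-qT) - K*exp(-rT)
C = 22.6023 + 107.38145381 - 118.49944052 = 11.4843

Answer: Call price = 11.4843


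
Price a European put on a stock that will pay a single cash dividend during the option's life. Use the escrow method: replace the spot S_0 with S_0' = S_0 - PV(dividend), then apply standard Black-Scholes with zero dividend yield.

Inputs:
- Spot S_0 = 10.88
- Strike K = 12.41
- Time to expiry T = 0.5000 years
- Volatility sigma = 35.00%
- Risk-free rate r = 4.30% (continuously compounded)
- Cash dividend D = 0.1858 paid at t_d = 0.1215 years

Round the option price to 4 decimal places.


Answer: Price = 1.9946

Derivation:
PV(D) = D * exp(-r * t_d) = 0.1858 * 0.99478912 = 0.18483182
S_0' = S_0 - PV(D) = 10.8800 - 0.18483182 = 10.69516818
d1 = (ln(S_0'/K) + (r + sigma^2/2)*T) / (sigma*sqrt(T)) = -0.39026448
d2 = d1 - sigma*sqrt(T) = -0.63775186
exp(-rT) = 0.97872948
N(-d1) = 0.65182951; N(-d2) = 0.73818239
P = K * exp(-rT) * N(-d2) - S_0' * N(-d1) = 12.4100 * 0.97872948 * 0.73818239 - 10.69516818 * 0.65182951 = 1.9946


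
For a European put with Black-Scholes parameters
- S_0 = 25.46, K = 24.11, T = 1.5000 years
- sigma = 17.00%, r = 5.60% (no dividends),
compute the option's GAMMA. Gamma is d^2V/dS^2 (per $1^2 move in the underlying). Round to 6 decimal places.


Answer: Gamma = 0.055985

Derivation:
d1 = 0.7692209531; d2 = 0.5610143250
phi(d1) = 0.2967726355; exp(-qT) = 1.0000000000; exp(-rT) = 0.9194312561
Gamma = exp(-qT) * phi(d1) / (S * sigma * sqrt(T)) = 1.0000000000 * 0.2967726355 / (25.4600 * 0.1700 * 1.2247448714) = 0.055985


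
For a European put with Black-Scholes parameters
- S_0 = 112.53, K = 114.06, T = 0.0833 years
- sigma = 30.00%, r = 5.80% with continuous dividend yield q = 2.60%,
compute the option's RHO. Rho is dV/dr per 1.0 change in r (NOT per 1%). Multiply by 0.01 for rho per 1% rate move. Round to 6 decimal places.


d1 = -0.0818924190; d2 = -0.1684776372
phi(d1) = 0.3976067938; exp(-qT) = 0.9978365437; exp(-rT) = 0.9951802524
N(-d2) = 0.5668962324
Rho = -K*T*exp(-rT)*N(-d2) = -114.0600 * 0.0833 * 0.9951802524 * 0.5668962324 = -5.360233

Answer: Rho = -5.360233


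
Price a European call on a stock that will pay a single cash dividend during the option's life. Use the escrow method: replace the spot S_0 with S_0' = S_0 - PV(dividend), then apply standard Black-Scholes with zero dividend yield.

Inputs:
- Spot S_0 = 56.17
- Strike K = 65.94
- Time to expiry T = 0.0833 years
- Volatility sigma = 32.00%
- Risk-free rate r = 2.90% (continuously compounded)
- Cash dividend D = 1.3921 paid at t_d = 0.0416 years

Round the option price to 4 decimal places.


PV(D) = D * exp(-r * t_d) = 1.3921 * 0.99879433 = 1.39042158
S_0' = S_0 - PV(D) = 56.1700 - 1.39042158 = 54.77957842
d1 = (ln(S_0'/K) + (r + sigma^2/2)*T) / (sigma*sqrt(T)) = -1.93538134
d2 = d1 - sigma*sqrt(T) = -2.02773890
exp(-rT) = 0.99758722
N(d1) = 0.02647176; N(d2) = 0.02129345
C = S_0' * N(d1) - K * exp(-rT) * N(d2) = 54.77957842 * 0.02647176 - 65.9400 * 0.99758722 * 0.02129345 = 0.0494

Answer: Price = 0.0494


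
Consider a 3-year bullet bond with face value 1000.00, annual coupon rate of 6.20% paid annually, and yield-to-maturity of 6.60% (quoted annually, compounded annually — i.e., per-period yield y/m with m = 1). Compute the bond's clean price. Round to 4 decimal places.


Coupon per period c = face * coupon_rate / m = 62.000000
Periods per year m = 1; per-period yield y/m = 0.066000
Number of cashflows N = 3
Cashflows (t years, CF_t, discount factor 1/(1+y/m)^(m*t), PV):
  t = 1.0000: CF_t = 62.000000, DF = 0.938086, PV = 58.161351
  t = 2.0000: CF_t = 62.000000, DF = 0.880006, PV = 54.560367
  t = 3.0000: CF_t = 1062.000000, DF = 0.825521, PV = 876.703828
Price P = sum_t PV_t = 989.425545

Answer: Price = 989.4255


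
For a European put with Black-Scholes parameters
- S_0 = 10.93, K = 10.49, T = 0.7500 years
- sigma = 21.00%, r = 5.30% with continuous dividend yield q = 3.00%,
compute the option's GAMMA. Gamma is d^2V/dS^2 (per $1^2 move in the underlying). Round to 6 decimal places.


Answer: Gamma = 0.180285

Derivation:
d1 = 0.4117133145; d2 = 0.2298479797
phi(d1) = 0.3665235659; exp(-qT) = 0.9777512372; exp(-rT) = 0.9610296665
Gamma = exp(-qT) * phi(d1) / (S * sigma * sqrt(T)) = 0.9777512372 * 0.3665235659 / (10.9300 * 0.2100 * 0.8660254038) = 0.180285


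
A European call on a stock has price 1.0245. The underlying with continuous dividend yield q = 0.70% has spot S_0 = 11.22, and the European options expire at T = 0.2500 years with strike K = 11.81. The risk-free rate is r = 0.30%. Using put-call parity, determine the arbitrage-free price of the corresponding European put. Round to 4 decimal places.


Put-call parity: C - P = S_0 * exp(-qT) - K * exp(-rT).
S_0 * exp(-qT) = 11.2200 * 0.99825153 = 11.20038217
K * exp(-rT) = 11.8100 * 0.99925028 = 11.80114582
P = C - S*exp(-qT) + K*exp(-rT)
P = 1.0245 - 11.20038217 + 11.80114582 = 1.6253

Answer: Put price = 1.6253


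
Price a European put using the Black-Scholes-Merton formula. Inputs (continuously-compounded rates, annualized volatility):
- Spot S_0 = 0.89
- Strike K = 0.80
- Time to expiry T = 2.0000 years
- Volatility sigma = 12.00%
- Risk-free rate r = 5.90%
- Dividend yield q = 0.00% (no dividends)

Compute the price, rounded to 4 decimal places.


d1 = (ln(S/K) + (r - q + 0.5*sigma^2) * T) / (sigma * sqrt(T)) = 1.40837837
d2 = d1 - sigma * sqrt(T) = 1.23867274
exp(-rT) = 0.88869605; exp(-qT) = 1.00000000
P = K * exp(-rT) * N(-d2) - S_0 * exp(-qT) * N(-d1)
N(-d1) = 0.07950953; N(-d2) = 0.10773336
P = 0.8000 * 0.88869605 * 0.10773336 - 0.8900 * 1.00000000 * 0.07950953 = 0.0058

Answer: Price = 0.0058


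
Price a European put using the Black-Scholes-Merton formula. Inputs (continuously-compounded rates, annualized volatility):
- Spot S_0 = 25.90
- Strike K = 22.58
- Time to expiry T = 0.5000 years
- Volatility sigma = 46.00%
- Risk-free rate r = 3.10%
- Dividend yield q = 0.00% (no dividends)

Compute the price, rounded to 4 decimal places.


d1 = (ln(S/K) + (r - q + 0.5*sigma^2) * T) / (sigma * sqrt(T)) = 0.63202560
d2 = d1 - sigma * sqrt(T) = 0.30675648
exp(-rT) = 0.98461951; exp(-qT) = 1.00000000
P = K * exp(-rT) * N(-d2) - S_0 * exp(-qT) * N(-d1)
N(-d1) = 0.26368507; N(-d2) = 0.37951437
P = 22.5800 * 0.98461951 * 0.37951437 - 25.9000 * 1.00000000 * 0.26368507 = 1.6082

Answer: Price = 1.6082


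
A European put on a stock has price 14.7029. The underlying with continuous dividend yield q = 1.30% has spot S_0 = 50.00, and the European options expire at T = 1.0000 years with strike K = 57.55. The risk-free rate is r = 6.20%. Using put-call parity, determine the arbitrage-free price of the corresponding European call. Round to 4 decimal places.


Answer: Call price = 9.9668

Derivation:
Put-call parity: C - P = S_0 * exp(-qT) - K * exp(-rT).
S_0 * exp(-qT) = 50.0000 * 0.98708414 = 49.35420675
K * exp(-rT) = 57.5500 * 0.93988289 = 54.09026013
C = P + S*exp(-qT) - K*exp(-rT)
C = 14.7029 + 49.35420675 - 54.09026013 = 9.9668


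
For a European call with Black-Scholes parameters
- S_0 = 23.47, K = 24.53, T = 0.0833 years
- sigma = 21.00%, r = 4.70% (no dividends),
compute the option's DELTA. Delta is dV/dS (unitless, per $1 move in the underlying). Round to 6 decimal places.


Answer: Delta = 0.263065

Derivation:
d1 = -0.6339251538; d2 = -0.6945348065
phi(d1) = 0.3263225128; exp(-qT) = 1.0000000000; exp(-rT) = 0.9960925540
N(d1) = 0.2630648345
Delta = exp(-qT) * N(d1) = 1.0000000000 * 0.2630648345 = 0.263065


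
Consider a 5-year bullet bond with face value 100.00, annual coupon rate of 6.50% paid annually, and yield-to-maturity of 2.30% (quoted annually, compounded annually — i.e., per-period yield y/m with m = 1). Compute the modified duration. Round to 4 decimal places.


Answer: Modified duration = 4.3799

Derivation:
Coupon per period c = face * coupon_rate / m = 6.500000
Periods per year m = 1; per-period yield y/m = 0.023000
Number of cashflows N = 5
Cashflows (t years, CF_t, discount factor 1/(1+y/m)^(m*t), PV):
  t = 1.0000: CF_t = 6.500000, DF = 0.977517, PV = 6.353861
  t = 2.0000: CF_t = 6.500000, DF = 0.955540, PV = 6.211008
  t = 3.0000: CF_t = 6.500000, DF = 0.934056, PV = 6.071367
  t = 4.0000: CF_t = 6.500000, DF = 0.913056, PV = 5.934865
  t = 5.0000: CF_t = 106.500000, DF = 0.892528, PV = 95.054228
Price P = sum_t PV_t = 119.625329
First compute Macaulay numerator sum_t t * PV_t:
  t * PV_t at t = 1.0000: 6.353861
  t * PV_t at t = 2.0000: 12.422016
  t * PV_t at t = 3.0000: 18.214100
  t * PV_t at t = 4.0000: 23.739459
  t * PV_t at t = 5.0000: 475.271140
Macaulay duration D = 536.000576 / 119.625329 = 4.480661
Modified duration = D / (1 + y/m) = 4.480661 / (1 + 0.023000) = 4.379923


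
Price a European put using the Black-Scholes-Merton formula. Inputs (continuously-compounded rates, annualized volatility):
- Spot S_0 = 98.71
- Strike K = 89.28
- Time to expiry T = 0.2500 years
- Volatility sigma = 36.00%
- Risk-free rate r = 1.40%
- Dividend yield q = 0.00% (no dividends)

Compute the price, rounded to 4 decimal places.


Answer: Price = 2.9455

Derivation:
d1 = (ln(S/K) + (r - q + 0.5*sigma^2) * T) / (sigma * sqrt(T)) = 0.66727089
d2 = d1 - sigma * sqrt(T) = 0.48727089
exp(-rT) = 0.99650612; exp(-qT) = 1.00000000
P = K * exp(-rT) * N(-d2) - S_0 * exp(-qT) * N(-d1)
N(-d1) = 0.25229956; N(-d2) = 0.31303319
P = 89.2800 * 0.99650612 * 0.31303319 - 98.7100 * 1.00000000 * 0.25229956 = 2.9455


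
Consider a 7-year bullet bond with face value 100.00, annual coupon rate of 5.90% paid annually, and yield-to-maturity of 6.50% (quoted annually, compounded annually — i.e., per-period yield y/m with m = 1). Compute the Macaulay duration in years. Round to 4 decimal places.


Answer: Macaulay duration = 5.9122 years

Derivation:
Coupon per period c = face * coupon_rate / m = 5.900000
Periods per year m = 1; per-period yield y/m = 0.065000
Number of cashflows N = 7
Cashflows (t years, CF_t, discount factor 1/(1+y/m)^(m*t), PV):
  t = 1.0000: CF_t = 5.900000, DF = 0.938967, PV = 5.539906
  t = 2.0000: CF_t = 5.900000, DF = 0.881659, PV = 5.201790
  t = 3.0000: CF_t = 5.900000, DF = 0.827849, PV = 4.884310
  t = 4.0000: CF_t = 5.900000, DF = 0.777323, PV = 4.586206
  t = 5.0000: CF_t = 5.900000, DF = 0.729881, PV = 4.306297
  t = 6.0000: CF_t = 5.900000, DF = 0.685334, PV = 4.043471
  t = 7.0000: CF_t = 105.900000, DF = 0.643506, PV = 68.147308
Price P = sum_t PV_t = 96.709288
Macaulay numerator sum_t t * PV_t:
  t * PV_t at t = 1.0000: 5.539906
  t * PV_t at t = 2.0000: 10.403580
  t * PV_t at t = 3.0000: 14.652929
  t * PV_t at t = 4.0000: 18.344825
  t * PV_t at t = 5.0000: 21.531485
  t * PV_t at t = 6.0000: 24.260828
  t * PV_t at t = 7.0000: 477.031157
Macaulay duration D = (sum_t t * PV_t) / P = 571.764709 / 96.709288 = 5.912201


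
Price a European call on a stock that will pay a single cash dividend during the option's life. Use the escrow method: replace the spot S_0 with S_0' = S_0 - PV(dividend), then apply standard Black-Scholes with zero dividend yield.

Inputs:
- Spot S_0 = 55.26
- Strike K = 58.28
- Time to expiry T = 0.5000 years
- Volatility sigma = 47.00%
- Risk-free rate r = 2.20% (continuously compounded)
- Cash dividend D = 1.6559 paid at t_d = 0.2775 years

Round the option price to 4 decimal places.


PV(D) = D * exp(-r * t_d) = 1.6559 * 0.99391360 = 1.64582153
S_0' = S_0 - PV(D) = 55.2600 - 1.64582153 = 53.61417847
d1 = (ln(S_0'/K) + (r + sigma^2/2)*T) / (sigma*sqrt(T)) = -0.05181565
d2 = d1 - sigma*sqrt(T) = -0.38415584
exp(-rT) = 0.98906028
N(d1) = 0.47933779; N(d2) = 0.35043147
C = S_0' * N(d1) - K * exp(-rT) * N(d2) = 53.61417847 * 0.47933779 - 58.2800 * 0.98906028 * 0.35043147 = 5.4996

Answer: Price = 5.4996


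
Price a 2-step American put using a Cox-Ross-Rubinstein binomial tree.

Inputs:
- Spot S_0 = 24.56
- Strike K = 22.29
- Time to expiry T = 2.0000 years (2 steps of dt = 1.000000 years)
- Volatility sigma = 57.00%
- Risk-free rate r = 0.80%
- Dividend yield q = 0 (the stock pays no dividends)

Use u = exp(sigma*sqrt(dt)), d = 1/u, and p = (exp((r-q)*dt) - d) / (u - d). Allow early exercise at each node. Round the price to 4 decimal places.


Answer: Price = V(0,0) = 5.6758

Derivation:
dt = T/N = 1.000000
u = exp(sigma*sqrt(dt)) = 1.768267; d = 1/u = 0.565525
p = (exp((r-q)*dt) - d) / (u - d) = 0.367915
Discount per step: exp(-r*dt) = 0.992032
Stock lattice S(k, i) with i counting down-moves:
  k=0: S(0,0) = 24.5600
  k=1: S(1,0) = 43.4286; S(1,1) = 13.8893
  k=2: S(2,0) = 76.7934; S(2,1) = 24.5600; S(2,2) = 7.8548
Terminal payoffs V(N, i) = max(K - S_T, 0):
  V(2,0) = 0.000000; V(2,1) = 0.000000; V(2,2) = 14.435245
Backward induction: V(k, i) = exp(-r*dt) * [p * V(k+1, i) + (1-p) * V(k+1, i+1)]; then take max(V_cont, immediate exercise) for American.
  V(1,0) = exp(-r*dt) * [p*0.000000 + (1-p)*0.000000] = 0.000000; exercise = 0.000000; V(1,0) = max -> 0.000000
  V(1,1) = exp(-r*dt) * [p*0.000000 + (1-p)*14.435245] = 9.051599; exercise = 8.400695; V(1,1) = max -> 9.051599
  V(0,0) = exp(-r*dt) * [p*0.000000 + (1-p)*9.051599] = 5.675792; exercise = 0.000000; V(0,0) = max -> 5.675792


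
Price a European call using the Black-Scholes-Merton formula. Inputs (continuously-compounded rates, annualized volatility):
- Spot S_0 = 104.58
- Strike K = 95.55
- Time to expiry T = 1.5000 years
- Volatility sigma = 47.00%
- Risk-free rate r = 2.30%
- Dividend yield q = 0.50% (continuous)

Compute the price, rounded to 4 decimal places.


d1 = (ln(S/K) + (r - q + 0.5*sigma^2) * T) / (sigma * sqrt(T)) = 0.49159636
d2 = d1 - sigma * sqrt(T) = -0.08403373
exp(-rT) = 0.96608834; exp(-qT) = 0.99252805
C = S_0 * exp(-qT) * N(d1) - K * exp(-rT) * N(d2)
N(d1) = 0.68849764; N(d2) = 0.46651481
C = 104.5800 * 0.99252805 * 0.68849764 - 95.5500 * 0.96608834 * 0.46651481 = 28.4012

Answer: Price = 28.4012


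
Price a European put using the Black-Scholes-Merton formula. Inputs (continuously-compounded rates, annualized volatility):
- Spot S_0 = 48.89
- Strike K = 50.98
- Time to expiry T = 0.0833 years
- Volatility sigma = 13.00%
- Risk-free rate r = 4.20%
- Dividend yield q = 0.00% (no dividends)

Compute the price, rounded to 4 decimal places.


d1 = (ln(S/K) + (r - q + 0.5*sigma^2) * T) / (sigma * sqrt(T)) = -1.00367205
d2 = d1 - sigma * sqrt(T) = -1.04119231
exp(-rT) = 0.99650751; exp(-qT) = 1.00000000
P = K * exp(-rT) * N(-d2) - S_0 * exp(-qT) * N(-d1)
N(-d1) = 0.84223164; N(-d2) = 0.85110685
P = 50.9800 * 0.99650751 * 0.85110685 - 48.8900 * 1.00000000 * 0.84223164 = 2.0612

Answer: Price = 2.0612


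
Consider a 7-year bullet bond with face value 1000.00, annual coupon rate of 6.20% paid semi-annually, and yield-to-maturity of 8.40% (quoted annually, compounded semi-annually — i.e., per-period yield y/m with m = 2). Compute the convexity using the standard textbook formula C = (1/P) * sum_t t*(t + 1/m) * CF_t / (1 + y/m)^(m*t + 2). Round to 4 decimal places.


Answer: Convexity = 36.5470

Derivation:
Coupon per period c = face * coupon_rate / m = 31.000000
Periods per year m = 2; per-period yield y/m = 0.042000
Number of cashflows N = 14
Cashflows (t years, CF_t, discount factor 1/(1+y/m)^(m*t), PV):
  t = 0.5000: CF_t = 31.000000, DF = 0.959693, PV = 29.750480
  t = 1.0000: CF_t = 31.000000, DF = 0.921010, PV = 28.551324
  t = 1.5000: CF_t = 31.000000, DF = 0.883887, PV = 27.400503
  t = 2.0000: CF_t = 31.000000, DF = 0.848260, PV = 26.296068
  t = 2.5000: CF_t = 31.000000, DF = 0.814069, PV = 25.236150
  t = 3.0000: CF_t = 31.000000, DF = 0.781257, PV = 24.218954
  t = 3.5000: CF_t = 31.000000, DF = 0.749766, PV = 23.242758
  t = 4.0000: CF_t = 31.000000, DF = 0.719545, PV = 22.305910
  t = 4.5000: CF_t = 31.000000, DF = 0.690543, PV = 21.406823
  t = 5.0000: CF_t = 31.000000, DF = 0.662709, PV = 20.543976
  t = 5.5000: CF_t = 31.000000, DF = 0.635997, PV = 19.715908
  t = 6.0000: CF_t = 31.000000, DF = 0.610362, PV = 18.921217
  t = 6.5000: CF_t = 31.000000, DF = 0.585760, PV = 18.158558
  t = 7.0000: CF_t = 1031.000000, DF = 0.562150, PV = 579.576276
Price P = sum_t PV_t = 885.324905
Convexity numerator sum_t t*(t + 1/m) * CF_t / (1+y/m)^(m*t + 2):
  t = 0.5000: term = 13.700252
  t = 1.0000: term = 39.444102
  t = 1.5000: term = 75.708450
  t = 2.0000: term = 121.094769
  t = 2.5000: term = 174.320685
  t = 3.0000: term = 234.212053
  t = 3.5000: term = 299.695525
  t = 4.0000: term = 369.791572
  t = 4.5000: term = 443.607932
  t = 5.0000: term = 520.333467
  t = 5.5000: term = 599.232400
  t = 6.0000: term = 679.638911
  t = 6.5000: term = 760.952076
  t = 7.0000: term = 28024.280114
Convexity = (1/P) * sum = 32356.012309 / 885.324905 = 36.547049


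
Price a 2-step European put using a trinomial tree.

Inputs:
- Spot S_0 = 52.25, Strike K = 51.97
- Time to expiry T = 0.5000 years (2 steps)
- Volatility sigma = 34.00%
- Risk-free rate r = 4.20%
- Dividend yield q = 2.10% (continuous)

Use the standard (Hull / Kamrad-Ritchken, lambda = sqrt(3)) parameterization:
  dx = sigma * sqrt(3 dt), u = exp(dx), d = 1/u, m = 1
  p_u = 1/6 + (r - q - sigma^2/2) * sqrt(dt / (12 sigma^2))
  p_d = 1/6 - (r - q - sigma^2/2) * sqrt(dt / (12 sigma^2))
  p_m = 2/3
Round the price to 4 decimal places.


Answer: Price = V(0,0) = 3.8527

Derivation:
dt = T/N = 0.250000; dx = sigma*sqrt(3*dt) = 0.294449
u = exp(dx) = 1.342386; d = 1/u = 0.744942
p_u = 0.151044, p_m = 0.666667, p_d = 0.182289
Discount per step: exp(-r*dt) = 0.989555
Stock lattice S(k, j) with j the centered position index:
  k=0: S(0,+0) = 52.2500
  k=1: S(1,-1) = 38.9232; S(1,+0) = 52.2500; S(1,+1) = 70.1397
  k=2: S(2,-2) = 28.9956; S(2,-1) = 38.9232; S(2,+0) = 52.2500; S(2,+1) = 70.1397; S(2,+2) = 94.1545
Terminal payoffs V(N, j) = max(K - S_T, 0):
  V(2,-2) = 22.974443; V(2,-1) = 13.046770; V(2,+0) = 0.000000; V(2,+1) = 0.000000; V(2,+2) = 0.000000
Backward induction: V(k, j) = exp(-r*dt) * [p_u * V(k+1, j+1) + p_m * V(k+1, j) + p_d * V(k+1, j-1)]
  V(1,-1) = exp(-r*dt) * [p_u*0.000000 + p_m*13.046770 + p_d*22.974443] = 12.751243
  V(1,+0) = exp(-r*dt) * [p_u*0.000000 + p_m*0.000000 + p_d*13.046770] = 2.353442
  V(1,+1) = exp(-r*dt) * [p_u*0.000000 + p_m*0.000000 + p_d*0.000000] = 0.000000
  V(0,+0) = exp(-r*dt) * [p_u*0.000000 + p_m*2.353442 + p_d*12.751243] = 3.852707


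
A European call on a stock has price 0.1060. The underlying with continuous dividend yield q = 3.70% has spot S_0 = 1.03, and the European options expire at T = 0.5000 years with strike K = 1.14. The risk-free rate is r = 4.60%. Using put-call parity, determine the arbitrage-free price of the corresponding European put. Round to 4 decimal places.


Put-call parity: C - P = S_0 * exp(-qT) - K * exp(-rT).
S_0 * exp(-qT) = 1.0300 * 0.98167007 = 1.01112018
K * exp(-rT) = 1.1400 * 0.97726248 = 1.11407923
P = C - S*exp(-qT) + K*exp(-rT)
P = 0.1060 - 1.01112018 + 1.11407923 = 0.2090

Answer: Put price = 0.2090


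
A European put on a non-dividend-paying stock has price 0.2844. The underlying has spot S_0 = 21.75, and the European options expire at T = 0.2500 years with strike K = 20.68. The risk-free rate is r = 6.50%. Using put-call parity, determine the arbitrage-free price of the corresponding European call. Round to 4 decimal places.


Answer: Call price = 1.6877

Derivation:
Put-call parity: C - P = S_0 * exp(-qT) - K * exp(-rT).
S_0 * exp(-qT) = 21.7500 * 1.00000000 = 21.75000000
K * exp(-rT) = 20.6800 * 0.98388132 = 20.34666568
C = P + S*exp(-qT) - K*exp(-rT)
C = 0.2844 + 21.75000000 - 20.34666568 = 1.6877


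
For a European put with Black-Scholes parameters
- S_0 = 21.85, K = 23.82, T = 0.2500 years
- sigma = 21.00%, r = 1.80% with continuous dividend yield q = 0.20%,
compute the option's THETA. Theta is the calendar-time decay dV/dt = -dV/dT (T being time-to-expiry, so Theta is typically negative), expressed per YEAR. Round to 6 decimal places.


d1 = -0.7315442132; d2 = -0.8365442132
phi(d1) = 0.3052827138; exp(-qT) = 0.9995001250; exp(-rT) = 0.9955101098
Theta = -S*exp(-qT)*phi(d1)*sigma/(2*sqrt(T)) + r*K*exp(-rT)*N(-d2) - q*S*exp(-qT)*N(-d1)
N(-d1) = 0.7677765955; N(-d2) = 0.7985755927; sqrt(T) = 0.5000000000
Term 1 = -21.8500 * 0.9995001250 * 0.3052827138 * 0.2100 / (2 * 0.5000000000) = -1.4000895125
Term 2 = 0.0180 * 23.8200 * 0.9955101098 * 0.7985755927 = 0.3408599450
Term 3 = -0.0020 * 21.8500 * 0.9995001250 * 0.7677765955 = -0.0335350655
Theta = -1.4000895125 + (0.3408599450) + (-0.0335350655) = -1.092765

Answer: Theta = -1.092765


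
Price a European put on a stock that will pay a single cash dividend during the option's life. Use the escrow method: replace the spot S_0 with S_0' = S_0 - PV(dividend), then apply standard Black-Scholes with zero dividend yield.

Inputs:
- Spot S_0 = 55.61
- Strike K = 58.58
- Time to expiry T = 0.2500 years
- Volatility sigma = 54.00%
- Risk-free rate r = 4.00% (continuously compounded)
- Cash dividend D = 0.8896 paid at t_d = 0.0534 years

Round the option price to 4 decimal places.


Answer: Price = 7.8286

Derivation:
PV(D) = D * exp(-r * t_d) = 0.8896 * 0.99786628 = 0.88770184
S_0' = S_0 - PV(D) = 55.6100 - 0.88770184 = 54.72229816
d1 = (ln(S_0'/K) + (r + sigma^2/2)*T) / (sigma*sqrt(T)) = -0.08026693
d2 = d1 - sigma*sqrt(T) = -0.35026693
exp(-rT) = 0.99004983
N(-d1) = 0.53198752; N(-d2) = 0.63693081
P = K * exp(-rT) * N(-d2) - S_0' * N(-d1) = 58.5800 * 0.99004983 * 0.63693081 - 54.72229816 * 0.53198752 = 7.8286


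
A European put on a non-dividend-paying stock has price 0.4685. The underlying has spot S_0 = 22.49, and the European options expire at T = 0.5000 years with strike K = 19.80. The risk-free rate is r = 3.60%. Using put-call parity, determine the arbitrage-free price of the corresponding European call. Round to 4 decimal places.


Put-call parity: C - P = S_0 * exp(-qT) - K * exp(-rT).
S_0 * exp(-qT) = 22.4900 * 1.00000000 = 22.49000000
K * exp(-rT) = 19.8000 * 0.98216103 = 19.44678844
C = P + S*exp(-qT) - K*exp(-rT)
C = 0.4685 + 22.49000000 - 19.44678844 = 3.5117

Answer: Call price = 3.5117


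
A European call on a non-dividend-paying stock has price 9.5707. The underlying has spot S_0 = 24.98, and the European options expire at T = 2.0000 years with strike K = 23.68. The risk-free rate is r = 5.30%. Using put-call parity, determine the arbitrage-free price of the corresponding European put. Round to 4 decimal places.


Answer: Put price = 5.8891

Derivation:
Put-call parity: C - P = S_0 * exp(-qT) - K * exp(-rT).
S_0 * exp(-qT) = 24.9800 * 1.00000000 = 24.98000000
K * exp(-rT) = 23.6800 * 0.89942465 = 21.29837567
P = C - S*exp(-qT) + K*exp(-rT)
P = 9.5707 - 24.98000000 + 21.29837567 = 5.8891


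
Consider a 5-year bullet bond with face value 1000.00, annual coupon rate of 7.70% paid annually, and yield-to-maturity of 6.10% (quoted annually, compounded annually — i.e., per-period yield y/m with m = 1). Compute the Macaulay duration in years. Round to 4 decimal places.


Answer: Macaulay duration = 4.3580 years

Derivation:
Coupon per period c = face * coupon_rate / m = 77.000000
Periods per year m = 1; per-period yield y/m = 0.061000
Number of cashflows N = 5
Cashflows (t years, CF_t, discount factor 1/(1+y/m)^(m*t), PV):
  t = 1.0000: CF_t = 77.000000, DF = 0.942507, PV = 72.573044
  t = 2.0000: CF_t = 77.000000, DF = 0.888320, PV = 68.400607
  t = 3.0000: CF_t = 77.000000, DF = 0.837247, PV = 64.468056
  t = 4.0000: CF_t = 77.000000, DF = 0.789112, PV = 60.761598
  t = 5.0000: CF_t = 1077.000000, DF = 0.743743, PV = 801.011560
Price P = sum_t PV_t = 1067.214866
Macaulay numerator sum_t t * PV_t:
  t * PV_t at t = 1.0000: 72.573044
  t * PV_t at t = 2.0000: 136.801215
  t * PV_t at t = 3.0000: 193.404168
  t * PV_t at t = 4.0000: 243.046393
  t * PV_t at t = 5.0000: 4005.057800
Macaulay duration D = (sum_t t * PV_t) / P = 4650.882620 / 1067.214866 = 4.357963


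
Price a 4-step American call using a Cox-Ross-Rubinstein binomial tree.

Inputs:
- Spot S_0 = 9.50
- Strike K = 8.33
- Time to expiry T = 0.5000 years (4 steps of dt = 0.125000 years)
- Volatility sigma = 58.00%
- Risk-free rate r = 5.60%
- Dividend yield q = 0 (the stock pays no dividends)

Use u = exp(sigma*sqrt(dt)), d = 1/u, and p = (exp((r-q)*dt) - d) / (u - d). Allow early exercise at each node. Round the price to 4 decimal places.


dt = T/N = 0.125000
u = exp(sigma*sqrt(dt)) = 1.227600; d = 1/u = 0.814598
p = (exp((r-q)*dt) - d) / (u - d) = 0.465922
Discount per step: exp(-r*dt) = 0.993024
Stock lattice S(k, i) with i counting down-moves:
  k=0: S(0,0) = 9.5000
  k=1: S(1,0) = 11.6622; S(1,1) = 7.7387
  k=2: S(2,0) = 14.3165; S(2,1) = 9.5000; S(2,2) = 6.3039
  k=3: S(3,0) = 17.5750; S(3,1) = 11.6622; S(3,2) = 7.7387; S(3,3) = 5.1351
  k=4: S(4,0) = 21.5750; S(4,1) = 14.3165; S(4,2) = 9.5000; S(4,3) = 6.3039; S(4,4) = 4.1831
Terminal payoffs V(N, i) = max(S_T - K, 0):
  V(4,0) = 13.245009; V(4,1) = 5.986515; V(4,2) = 1.170000; V(4,3) = 0.000000; V(4,4) = 0.000000
Backward induction: V(k, i) = exp(-r*dt) * [p * V(k+1, i) + (1-p) * V(k+1, i+1)]; then take max(V_cont, immediate exercise) for American.
  V(3,0) = exp(-r*dt) * [p*13.245009 + (1-p)*5.986515] = 9.303058; exercise = 9.244952; V(3,0) = max -> 9.303058
  V(3,1) = exp(-r*dt) * [p*5.986515 + (1-p)*1.170000] = 3.390305; exercise = 3.332199; V(3,1) = max -> 3.390305
  V(3,2) = exp(-r*dt) * [p*1.170000 + (1-p)*0.000000] = 0.541326; exercise = 0.000000; V(3,2) = max -> 0.541326
  V(3,3) = exp(-r*dt) * [p*0.000000 + (1-p)*0.000000] = 0.000000; exercise = 0.000000; V(3,3) = max -> 0.000000
  V(2,0) = exp(-r*dt) * [p*9.303058 + (1-p)*3.390305] = 6.102322; exercise = 5.986515; V(2,0) = max -> 6.102322
  V(2,1) = exp(-r*dt) * [p*3.390305 + (1-p)*0.541326] = 1.855693; exercise = 1.170000; V(2,1) = max -> 1.855693
  V(2,2) = exp(-r*dt) * [p*0.541326 + (1-p)*0.000000] = 0.250457; exercise = 0.000000; V(2,2) = max -> 0.250457
  V(1,0) = exp(-r*dt) * [p*6.102322 + (1-p)*1.855693] = 3.807546; exercise = 3.332199; V(1,0) = max -> 3.807546
  V(1,1) = exp(-r*dt) * [p*1.855693 + (1-p)*0.250457] = 0.991408; exercise = 0.000000; V(1,1) = max -> 0.991408
  V(0,0) = exp(-r*dt) * [p*3.807546 + (1-p)*0.991408] = 2.287441; exercise = 1.170000; V(0,0) = max -> 2.287441

Answer: Price = V(0,0) = 2.2874
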